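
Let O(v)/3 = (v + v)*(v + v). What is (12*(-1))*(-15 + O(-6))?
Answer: -5004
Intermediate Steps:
O(v) = 12*v**2 (O(v) = 3*((v + v)*(v + v)) = 3*((2*v)*(2*v)) = 3*(4*v**2) = 12*v**2)
(12*(-1))*(-15 + O(-6)) = (12*(-1))*(-15 + 12*(-6)**2) = -12*(-15 + 12*36) = -12*(-15 + 432) = -12*417 = -5004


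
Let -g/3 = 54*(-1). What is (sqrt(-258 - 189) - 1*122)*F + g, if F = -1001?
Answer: 122284 - 1001*I*sqrt(447) ≈ 1.2228e+5 - 21164.0*I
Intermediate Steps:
g = 162 (g = -162*(-1) = -3*(-54) = 162)
(sqrt(-258 - 189) - 1*122)*F + g = (sqrt(-258 - 189) - 1*122)*(-1001) + 162 = (sqrt(-447) - 122)*(-1001) + 162 = (I*sqrt(447) - 122)*(-1001) + 162 = (-122 + I*sqrt(447))*(-1001) + 162 = (122122 - 1001*I*sqrt(447)) + 162 = 122284 - 1001*I*sqrt(447)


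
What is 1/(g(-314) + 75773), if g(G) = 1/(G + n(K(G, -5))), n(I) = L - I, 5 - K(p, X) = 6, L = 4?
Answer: 309/23413856 ≈ 1.3197e-5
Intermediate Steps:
K(p, X) = -1 (K(p, X) = 5 - 1*6 = 5 - 6 = -1)
n(I) = 4 - I
g(G) = 1/(5 + G) (g(G) = 1/(G + (4 - 1*(-1))) = 1/(G + (4 + 1)) = 1/(G + 5) = 1/(5 + G))
1/(g(-314) + 75773) = 1/(1/(5 - 314) + 75773) = 1/(1/(-309) + 75773) = 1/(-1/309 + 75773) = 1/(23413856/309) = 309/23413856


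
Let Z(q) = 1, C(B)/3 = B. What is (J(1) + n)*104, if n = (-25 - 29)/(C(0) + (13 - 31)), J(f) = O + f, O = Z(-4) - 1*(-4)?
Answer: 936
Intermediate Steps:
C(B) = 3*B
O = 5 (O = 1 - 1*(-4) = 1 + 4 = 5)
J(f) = 5 + f
n = 3 (n = (-25 - 29)/(3*0 + (13 - 31)) = -54/(0 - 18) = -54/(-18) = -54*(-1/18) = 3)
(J(1) + n)*104 = ((5 + 1) + 3)*104 = (6 + 3)*104 = 9*104 = 936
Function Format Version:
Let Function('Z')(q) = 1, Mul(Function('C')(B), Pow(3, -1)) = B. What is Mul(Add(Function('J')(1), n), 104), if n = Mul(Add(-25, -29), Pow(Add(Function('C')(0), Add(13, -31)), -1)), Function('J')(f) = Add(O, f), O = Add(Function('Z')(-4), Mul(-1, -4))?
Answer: 936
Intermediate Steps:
Function('C')(B) = Mul(3, B)
O = 5 (O = Add(1, Mul(-1, -4)) = Add(1, 4) = 5)
Function('J')(f) = Add(5, f)
n = 3 (n = Mul(Add(-25, -29), Pow(Add(Mul(3, 0), Add(13, -31)), -1)) = Mul(-54, Pow(Add(0, -18), -1)) = Mul(-54, Pow(-18, -1)) = Mul(-54, Rational(-1, 18)) = 3)
Mul(Add(Function('J')(1), n), 104) = Mul(Add(Add(5, 1), 3), 104) = Mul(Add(6, 3), 104) = Mul(9, 104) = 936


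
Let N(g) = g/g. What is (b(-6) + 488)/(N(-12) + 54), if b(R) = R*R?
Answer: 524/55 ≈ 9.5273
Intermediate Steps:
b(R) = R**2
N(g) = 1
(b(-6) + 488)/(N(-12) + 54) = ((-6)**2 + 488)/(1 + 54) = (36 + 488)/55 = 524*(1/55) = 524/55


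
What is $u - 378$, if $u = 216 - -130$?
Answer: $-32$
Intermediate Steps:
$u = 346$ ($u = 216 + 130 = 346$)
$u - 378 = 346 - 378 = -32$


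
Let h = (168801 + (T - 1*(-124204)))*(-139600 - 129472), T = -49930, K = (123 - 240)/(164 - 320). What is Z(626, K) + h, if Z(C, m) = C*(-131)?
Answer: -65404758406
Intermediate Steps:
K = 3/4 (K = -117/(-156) = -117*(-1/156) = 3/4 ≈ 0.75000)
Z(C, m) = -131*C
h = -65404676400 (h = (168801 + (-49930 - 1*(-124204)))*(-139600 - 129472) = (168801 + (-49930 + 124204))*(-269072) = (168801 + 74274)*(-269072) = 243075*(-269072) = -65404676400)
Z(626, K) + h = -131*626 - 65404676400 = -82006 - 65404676400 = -65404758406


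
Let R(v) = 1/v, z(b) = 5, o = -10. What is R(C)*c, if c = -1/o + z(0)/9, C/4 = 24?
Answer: 59/8640 ≈ 0.0068287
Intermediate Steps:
C = 96 (C = 4*24 = 96)
c = 59/90 (c = -1/(-10) + 5/9 = -1*(-⅒) + 5*(⅑) = ⅒ + 5/9 = 59/90 ≈ 0.65556)
R(C)*c = (59/90)/96 = (1/96)*(59/90) = 59/8640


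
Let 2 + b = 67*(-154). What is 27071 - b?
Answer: 37391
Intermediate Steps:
b = -10320 (b = -2 + 67*(-154) = -2 - 10318 = -10320)
27071 - b = 27071 - 1*(-10320) = 27071 + 10320 = 37391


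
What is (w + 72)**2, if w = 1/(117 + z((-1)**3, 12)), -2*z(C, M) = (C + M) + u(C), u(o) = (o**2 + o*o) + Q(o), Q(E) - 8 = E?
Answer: 59367025/11449 ≈ 5185.3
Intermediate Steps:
Q(E) = 8 + E
u(o) = 8 + o + 2*o**2 (u(o) = (o**2 + o*o) + (8 + o) = (o**2 + o**2) + (8 + o) = 2*o**2 + (8 + o) = 8 + o + 2*o**2)
z(C, M) = -4 - C - C**2 - M/2 (z(C, M) = -((C + M) + (8 + C + 2*C**2))/2 = -(8 + M + 2*C + 2*C**2)/2 = -4 - C - C**2 - M/2)
w = 1/107 (w = 1/(117 + (-4 - 1*(-1)**3 - ((-1)**3)**2 - 1/2*12)) = 1/(117 + (-4 - 1*(-1) - 1*(-1)**2 - 6)) = 1/(117 + (-4 + 1 - 1*1 - 6)) = 1/(117 + (-4 + 1 - 1 - 6)) = 1/(117 - 10) = 1/107 ≈ 0.0093458)
(w + 72)**2 = (1/107 + 72)**2 = (7705/107)**2 = 59367025/11449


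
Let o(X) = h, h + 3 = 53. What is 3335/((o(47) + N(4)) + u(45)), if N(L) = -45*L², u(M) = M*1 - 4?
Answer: -3335/629 ≈ -5.3021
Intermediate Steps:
h = 50 (h = -3 + 53 = 50)
u(M) = -4 + M (u(M) = M - 4 = -4 + M)
o(X) = 50
3335/((o(47) + N(4)) + u(45)) = 3335/((50 - 45*4²) + (-4 + 45)) = 3335/((50 - 45*16) + 41) = 3335/((50 - 720) + 41) = 3335/(-670 + 41) = 3335/(-629) = 3335*(-1/629) = -3335/629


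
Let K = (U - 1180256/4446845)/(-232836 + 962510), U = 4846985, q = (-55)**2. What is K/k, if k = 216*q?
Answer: 1959435439279/192737982404682000 ≈ 1.0166e-5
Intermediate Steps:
q = 3025
K = 1959435439279/294977016230 (K = (4846985 - 1180256/4446845)/(-232836 + 962510) = (4846985 - 1180256*1/4446845)/729674 = (4846985 - 1180256/4446845)*(1/729674) = (21553789832069/4446845)*(1/729674) = 1959435439279/294977016230 ≈ 6.6427)
k = 653400 (k = 216*3025 = 653400)
K/k = (1959435439279/294977016230)/653400 = (1959435439279/294977016230)*(1/653400) = 1959435439279/192737982404682000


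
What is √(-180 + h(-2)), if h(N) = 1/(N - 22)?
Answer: I*√25926/12 ≈ 13.418*I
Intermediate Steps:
h(N) = 1/(-22 + N)
√(-180 + h(-2)) = √(-180 + 1/(-22 - 2)) = √(-180 + 1/(-24)) = √(-180 - 1/24) = √(-4321/24) = I*√25926/12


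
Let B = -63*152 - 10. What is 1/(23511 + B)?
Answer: 1/13925 ≈ 7.1813e-5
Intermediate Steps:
B = -9586 (B = -9576 - 10 = -9586)
1/(23511 + B) = 1/(23511 - 9586) = 1/13925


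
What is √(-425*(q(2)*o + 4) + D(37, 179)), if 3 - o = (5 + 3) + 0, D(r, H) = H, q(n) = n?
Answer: √2729 ≈ 52.240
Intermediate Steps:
o = -5 (o = 3 - ((5 + 3) + 0) = 3 - (8 + 0) = 3 - 1*8 = 3 - 8 = -5)
√(-425*(q(2)*o + 4) + D(37, 179)) = √(-425*(2*(-5) + 4) + 179) = √(-425*(-10 + 4) + 179) = √(-425*(-6) + 179) = √(2550 + 179) = √2729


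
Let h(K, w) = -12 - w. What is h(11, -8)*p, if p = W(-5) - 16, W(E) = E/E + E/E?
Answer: 56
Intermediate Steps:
W(E) = 2 (W(E) = 1 + 1 = 2)
p = -14 (p = 2 - 16 = -14)
h(11, -8)*p = (-12 - 1*(-8))*(-14) = (-12 + 8)*(-14) = -4*(-14) = 56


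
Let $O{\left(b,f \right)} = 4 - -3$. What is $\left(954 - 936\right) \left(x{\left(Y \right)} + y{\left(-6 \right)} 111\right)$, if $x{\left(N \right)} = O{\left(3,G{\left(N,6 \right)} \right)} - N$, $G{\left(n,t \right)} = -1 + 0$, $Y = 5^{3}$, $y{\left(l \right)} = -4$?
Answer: $-10116$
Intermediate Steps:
$Y = 125$
$G{\left(n,t \right)} = -1$
$O{\left(b,f \right)} = 7$ ($O{\left(b,f \right)} = 4 + 3 = 7$)
$x{\left(N \right)} = 7 - N$
$\left(954 - 936\right) \left(x{\left(Y \right)} + y{\left(-6 \right)} 111\right) = \left(954 - 936\right) \left(\left(7 - 125\right) - 444\right) = 18 \left(\left(7 - 125\right) - 444\right) = 18 \left(-118 - 444\right) = 18 \left(-562\right) = -10116$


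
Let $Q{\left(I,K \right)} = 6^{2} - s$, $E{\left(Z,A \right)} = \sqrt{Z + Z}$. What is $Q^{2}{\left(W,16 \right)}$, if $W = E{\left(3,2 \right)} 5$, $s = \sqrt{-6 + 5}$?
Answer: $\left(36 - i\right)^{2} \approx 1295.0 - 72.0 i$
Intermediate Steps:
$s = i$ ($s = \sqrt{-1} = i \approx 1.0 i$)
$E{\left(Z,A \right)} = \sqrt{2} \sqrt{Z}$ ($E{\left(Z,A \right)} = \sqrt{2 Z} = \sqrt{2} \sqrt{Z}$)
$W = 5 \sqrt{6}$ ($W = \sqrt{2} \sqrt{3} \cdot 5 = \sqrt{6} \cdot 5 = 5 \sqrt{6} \approx 12.247$)
$Q{\left(I,K \right)} = 36 - i$ ($Q{\left(I,K \right)} = 6^{2} - i = 36 - i$)
$Q^{2}{\left(W,16 \right)} = \left(36 - i\right)^{2}$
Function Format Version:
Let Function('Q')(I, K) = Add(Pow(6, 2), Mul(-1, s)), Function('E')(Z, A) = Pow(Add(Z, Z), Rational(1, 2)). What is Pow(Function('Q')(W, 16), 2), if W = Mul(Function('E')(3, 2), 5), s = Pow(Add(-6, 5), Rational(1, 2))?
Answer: Pow(Add(36, Mul(-1, I)), 2) ≈ Add(1295.0, Mul(-72.000, I))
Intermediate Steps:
s = I (s = Pow(-1, Rational(1, 2)) = I ≈ Mul(1.0000, I))
Function('E')(Z, A) = Mul(Pow(2, Rational(1, 2)), Pow(Z, Rational(1, 2))) (Function('E')(Z, A) = Pow(Mul(2, Z), Rational(1, 2)) = Mul(Pow(2, Rational(1, 2)), Pow(Z, Rational(1, 2))))
W = Mul(5, Pow(6, Rational(1, 2))) (W = Mul(Mul(Pow(2, Rational(1, 2)), Pow(3, Rational(1, 2))), 5) = Mul(Pow(6, Rational(1, 2)), 5) = Mul(5, Pow(6, Rational(1, 2))) ≈ 12.247)
Function('Q')(I, K) = Add(36, Mul(-1, I)) (Function('Q')(I, K) = Add(Pow(6, 2), Mul(-1, I)) = Add(36, Mul(-1, I)))
Pow(Function('Q')(W, 16), 2) = Pow(Add(36, Mul(-1, I)), 2)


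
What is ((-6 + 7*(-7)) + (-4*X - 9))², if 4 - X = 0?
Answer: 6400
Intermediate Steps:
X = 4 (X = 4 - 1*0 = 4 + 0 = 4)
((-6 + 7*(-7)) + (-4*X - 9))² = ((-6 + 7*(-7)) + (-4*4 - 9))² = ((-6 - 49) + (-16 - 9))² = (-55 - 25)² = (-80)² = 6400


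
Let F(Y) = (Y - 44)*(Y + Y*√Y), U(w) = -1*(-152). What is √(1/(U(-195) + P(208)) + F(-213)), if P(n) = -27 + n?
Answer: √(674463898 + 674463861*I*√213)/111 ≈ 654.04 + 610.76*I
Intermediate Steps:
U(w) = 152
F(Y) = (-44 + Y)*(Y + Y^(3/2))
√(1/(U(-195) + P(208)) + F(-213)) = √(1/(152 + (-27 + 208)) + ((-213)² + (-213)^(5/2) - 44*(-213) - (-9372)*I*√213)) = √(1/(152 + 181) + (45369 + 45369*I*√213 + 9372 - (-9372)*I*√213)) = √(1/333 + (45369 + 45369*I*√213 + 9372 + 9372*I*√213)) = √(1/333 + (54741 + 54741*I*√213)) = √(18228754/333 + 54741*I*√213)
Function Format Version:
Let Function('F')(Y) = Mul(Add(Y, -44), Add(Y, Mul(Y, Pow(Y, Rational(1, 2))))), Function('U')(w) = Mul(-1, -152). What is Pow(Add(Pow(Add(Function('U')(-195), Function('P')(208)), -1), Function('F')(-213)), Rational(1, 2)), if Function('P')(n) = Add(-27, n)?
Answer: Mul(Rational(1, 111), Pow(Add(674463898, Mul(674463861, I, Pow(213, Rational(1, 2)))), Rational(1, 2))) ≈ Add(654.04, Mul(610.76, I))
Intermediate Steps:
Function('U')(w) = 152
Function('F')(Y) = Mul(Add(-44, Y), Add(Y, Pow(Y, Rational(3, 2))))
Pow(Add(Pow(Add(Function('U')(-195), Function('P')(208)), -1), Function('F')(-213)), Rational(1, 2)) = Pow(Add(Pow(Add(152, Add(-27, 208)), -1), Add(Pow(-213, 2), Pow(-213, Rational(5, 2)), Mul(-44, -213), Mul(-44, Pow(-213, Rational(3, 2))))), Rational(1, 2)) = Pow(Add(Pow(Add(152, 181), -1), Add(45369, Mul(45369, I, Pow(213, Rational(1, 2))), 9372, Mul(-44, Mul(-213, I, Pow(213, Rational(1, 2)))))), Rational(1, 2)) = Pow(Add(Pow(333, -1), Add(45369, Mul(45369, I, Pow(213, Rational(1, 2))), 9372, Mul(9372, I, Pow(213, Rational(1, 2))))), Rational(1, 2)) = Pow(Add(Rational(1, 333), Add(54741, Mul(54741, I, Pow(213, Rational(1, 2))))), Rational(1, 2)) = Pow(Add(Rational(18228754, 333), Mul(54741, I, Pow(213, Rational(1, 2)))), Rational(1, 2))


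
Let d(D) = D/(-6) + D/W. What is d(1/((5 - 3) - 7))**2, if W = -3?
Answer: 1/100 ≈ 0.010000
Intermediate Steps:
d(D) = -D/2 (d(D) = D/(-6) + D/(-3) = D*(-1/6) + D*(-1/3) = -D/6 - D/3 = -D/2)
d(1/((5 - 3) - 7))**2 = (-1/(2*((5 - 3) - 7)))**2 = (-1/(2*(2 - 7)))**2 = (-1/2/(-5))**2 = (-1/2*(-1/5))**2 = (1/10)**2 = 1/100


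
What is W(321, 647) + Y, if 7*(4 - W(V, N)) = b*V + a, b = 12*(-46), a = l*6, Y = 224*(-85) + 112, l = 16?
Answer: 44628/7 ≈ 6375.4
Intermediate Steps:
Y = -18928 (Y = -19040 + 112 = -18928)
a = 96 (a = 16*6 = 96)
b = -552
W(V, N) = -68/7 + 552*V/7 (W(V, N) = 4 - (-552*V + 96)/7 = 4 - (96 - 552*V)/7 = 4 + (-96/7 + 552*V/7) = -68/7 + 552*V/7)
W(321, 647) + Y = (-68/7 + (552/7)*321) - 18928 = (-68/7 + 177192/7) - 18928 = 177124/7 - 18928 = 44628/7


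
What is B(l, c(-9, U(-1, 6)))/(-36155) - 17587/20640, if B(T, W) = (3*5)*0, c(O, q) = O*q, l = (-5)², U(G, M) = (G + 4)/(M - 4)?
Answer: -409/480 ≈ -0.85208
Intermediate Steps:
U(G, M) = (4 + G)/(-4 + M)
l = 25
B(T, W) = 0 (B(T, W) = 15*0 = 0)
B(l, c(-9, U(-1, 6)))/(-36155) - 17587/20640 = 0/(-36155) - 17587/20640 = 0*(-1/36155) - 17587*1/20640 = 0 - 409/480 = -409/480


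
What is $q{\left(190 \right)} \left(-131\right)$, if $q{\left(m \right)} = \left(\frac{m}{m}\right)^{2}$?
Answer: $-131$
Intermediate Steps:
$q{\left(m \right)} = 1$ ($q{\left(m \right)} = 1^{2} = 1$)
$q{\left(190 \right)} \left(-131\right) = 1 \left(-131\right) = -131$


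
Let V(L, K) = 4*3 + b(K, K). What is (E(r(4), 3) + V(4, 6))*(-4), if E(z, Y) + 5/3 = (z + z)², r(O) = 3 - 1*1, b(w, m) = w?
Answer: -388/3 ≈ -129.33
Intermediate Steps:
r(O) = 2 (r(O) = 3 - 1 = 2)
E(z, Y) = -5/3 + 4*z² (E(z, Y) = -5/3 + (z + z)² = -5/3 + (2*z)² = -5/3 + 4*z²)
V(L, K) = 12 + K (V(L, K) = 4*3 + K = 12 + K)
(E(r(4), 3) + V(4, 6))*(-4) = ((-5/3 + 4*2²) + (12 + 6))*(-4) = ((-5/3 + 4*4) + 18)*(-4) = ((-5/3 + 16) + 18)*(-4) = (43/3 + 18)*(-4) = (97/3)*(-4) = -388/3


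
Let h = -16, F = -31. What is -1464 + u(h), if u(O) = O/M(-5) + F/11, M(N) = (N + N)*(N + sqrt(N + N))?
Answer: -564813/385 - 8*I*sqrt(10)/175 ≈ -1467.0 - 0.14456*I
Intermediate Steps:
M(N) = 2*N*(N + sqrt(2)*sqrt(N)) (M(N) = (2*N)*(N + sqrt(2*N)) = (2*N)*(N + sqrt(2)*sqrt(N)) = 2*N*(N + sqrt(2)*sqrt(N)))
u(O) = -31/11 + O/(50 - 10*I*sqrt(10)) (u(O) = O/(2*(-5)**2 + 2*sqrt(2)*(-5)**(3/2)) - 31/11 = O/(2*25 + 2*sqrt(2)*(-5*I*sqrt(5))) - 31*1/11 = O/(50 - 10*I*sqrt(10)) - 31/11 = -31/11 + O/(50 - 10*I*sqrt(10)))
-1464 + u(h) = -1464 + (-31/11 + (1/70)*(-16) + (1/350)*I*(-16)*sqrt(10)) = -1464 + (-31/11 - 8/35 - 8*I*sqrt(10)/175) = -1464 + (-1173/385 - 8*I*sqrt(10)/175) = -564813/385 - 8*I*sqrt(10)/175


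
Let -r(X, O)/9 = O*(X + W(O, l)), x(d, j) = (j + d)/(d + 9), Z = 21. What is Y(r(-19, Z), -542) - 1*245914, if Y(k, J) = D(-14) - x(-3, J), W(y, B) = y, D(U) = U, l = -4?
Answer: -1475023/6 ≈ -2.4584e+5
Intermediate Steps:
x(d, j) = (d + j)/(9 + d)
r(X, O) = -9*O*(O + X) (r(X, O) = -9*O*(X + O) = -9*O*(O + X))
Y(k, J) = -27/2 - J/6 (Y(k, J) = -14 - (-3 + J)/(9 - 3) = -14 - (-3 + J)/6 = -14 - (-½ + J/6) = -14 + (½ - J/6) = -27/2 - J/6)
Y(r(-19, Z), -542) - 1*245914 = (-27/2 - ⅙*(-542)) - 1*245914 = (-27/2 + 271/3) - 245914 = 461/6 - 245914 = -1475023/6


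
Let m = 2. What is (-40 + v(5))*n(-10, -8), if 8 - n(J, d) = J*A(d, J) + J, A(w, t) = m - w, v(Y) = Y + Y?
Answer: -3540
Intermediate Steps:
v(Y) = 2*Y
A(w, t) = 2 - w
n(J, d) = 8 - J - J*(2 - d) (n(J, d) = 8 - (J*(2 - d) + J) = 8 - (J + J*(2 - d)) = 8 + (-J - J*(2 - d)) = 8 - J - J*(2 - d))
(-40 + v(5))*n(-10, -8) = (-40 + 2*5)*(8 - 1*(-10) - 10*(-2 - 8)) = (-40 + 10)*(8 + 10 - 10*(-10)) = -30*(8 + 10 + 100) = -30*118 = -3540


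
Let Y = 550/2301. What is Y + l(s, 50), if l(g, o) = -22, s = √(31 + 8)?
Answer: -50072/2301 ≈ -21.761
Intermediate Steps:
Y = 550/2301 (Y = 550*(1/2301) = 550/2301 ≈ 0.23903)
s = √39 ≈ 6.2450
Y + l(s, 50) = 550/2301 - 22 = -50072/2301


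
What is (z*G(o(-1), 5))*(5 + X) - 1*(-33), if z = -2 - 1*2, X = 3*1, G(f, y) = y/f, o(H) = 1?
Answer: -127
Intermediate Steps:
X = 3
z = -4 (z = -2 - 2 = -4)
(z*G(o(-1), 5))*(5 + X) - 1*(-33) = (-20/1)*(5 + 3) - 1*(-33) = -20*8 + 33 = -160 + 33 = -127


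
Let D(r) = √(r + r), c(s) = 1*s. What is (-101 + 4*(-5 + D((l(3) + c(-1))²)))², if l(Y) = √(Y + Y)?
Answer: (121 - 4*√2*(-1 + √6))² ≈ 12724.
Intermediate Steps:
c(s) = s
l(Y) = √2*√Y (l(Y) = √(2*Y) = √2*√Y)
D(r) = √2*√r (D(r) = √(2*r) = √2*√r)
(-101 + 4*(-5 + D((l(3) + c(-1))²)))² = (-101 + 4*(-5 + √2*√((√2*√3 - 1)²)))² = (-101 + 4*(-5 + √2*√((√6 - 1)²)))² = (-101 + 4*(-5 + √2*√((-1 + √6)²)))² = (-101 + 4*(-5 + √2*(-1 + √6)))² = (-101 + (-20 + 4*√2*(-1 + √6)))² = (-121 + 4*√2*(-1 + √6))²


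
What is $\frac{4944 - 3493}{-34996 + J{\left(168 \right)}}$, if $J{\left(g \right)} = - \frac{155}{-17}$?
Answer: $- \frac{24667}{594777} \approx -0.041473$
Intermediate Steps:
$J{\left(g \right)} = \frac{155}{17}$ ($J{\left(g \right)} = \left(-155\right) \left(- \frac{1}{17}\right) = \frac{155}{17}$)
$\frac{4944 - 3493}{-34996 + J{\left(168 \right)}} = \frac{4944 - 3493}{-34996 + \frac{155}{17}} = \frac{1451}{- \frac{594777}{17}} = 1451 \left(- \frac{17}{594777}\right) = - \frac{24667}{594777}$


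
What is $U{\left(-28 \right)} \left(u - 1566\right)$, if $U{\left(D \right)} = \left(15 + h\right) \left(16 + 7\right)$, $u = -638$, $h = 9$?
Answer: $-1216608$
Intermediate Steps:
$U{\left(D \right)} = 552$ ($U{\left(D \right)} = \left(15 + 9\right) \left(16 + 7\right) = 24 \cdot 23 = 552$)
$U{\left(-28 \right)} \left(u - 1566\right) = 552 \left(-638 - 1566\right) = 552 \left(-2204\right) = -1216608$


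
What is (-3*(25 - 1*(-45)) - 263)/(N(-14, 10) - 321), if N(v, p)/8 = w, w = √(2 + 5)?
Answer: 151833/102593 + 3784*√7/102593 ≈ 1.5775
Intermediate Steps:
w = √7 ≈ 2.6458
N(v, p) = 8*√7
(-3*(25 - 1*(-45)) - 263)/(N(-14, 10) - 321) = (-3*(25 - 1*(-45)) - 263)/(8*√7 - 321) = (-3*(25 + 45) - 263)/(-321 + 8*√7) = (-3*70 - 263)/(-321 + 8*√7) = (-210 - 263)/(-321 + 8*√7) = -473/(-321 + 8*√7)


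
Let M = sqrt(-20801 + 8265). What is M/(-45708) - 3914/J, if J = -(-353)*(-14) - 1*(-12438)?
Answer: -1957/3748 - I*sqrt(3134)/22854 ≈ -0.52215 - 0.0024496*I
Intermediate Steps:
M = 2*I*sqrt(3134) (M = sqrt(-12536) = 2*I*sqrt(3134) ≈ 111.96*I)
J = 7496 (J = -1*4942 + 12438 = -4942 + 12438 = 7496)
M/(-45708) - 3914/J = (2*I*sqrt(3134))/(-45708) - 3914/7496 = (2*I*sqrt(3134))*(-1/45708) - 3914*1/7496 = -I*sqrt(3134)/22854 - 1957/3748 = -1957/3748 - I*sqrt(3134)/22854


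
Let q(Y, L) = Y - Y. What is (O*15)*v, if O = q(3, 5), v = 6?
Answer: 0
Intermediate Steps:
q(Y, L) = 0
O = 0
(O*15)*v = (0*15)*6 = 0*6 = 0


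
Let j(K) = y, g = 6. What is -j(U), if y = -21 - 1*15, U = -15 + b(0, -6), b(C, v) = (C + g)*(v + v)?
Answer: 36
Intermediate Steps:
b(C, v) = 2*v*(6 + C) (b(C, v) = (C + 6)*(v + v) = (6 + C)*(2*v) = 2*v*(6 + C))
U = -87 (U = -15 + 2*(-6)*(6 + 0) = -15 + 2*(-6)*6 = -15 - 72 = -87)
y = -36 (y = -21 - 15 = -36)
j(K) = -36
-j(U) = -1*(-36) = 36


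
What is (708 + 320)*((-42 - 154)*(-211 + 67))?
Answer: 29014272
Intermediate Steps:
(708 + 320)*((-42 - 154)*(-211 + 67)) = 1028*(-196*(-144)) = 1028*28224 = 29014272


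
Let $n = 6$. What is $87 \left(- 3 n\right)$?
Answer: $-1566$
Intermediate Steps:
$87 \left(- 3 n\right) = 87 \left(\left(-3\right) 6\right) = 87 \left(-18\right) = -1566$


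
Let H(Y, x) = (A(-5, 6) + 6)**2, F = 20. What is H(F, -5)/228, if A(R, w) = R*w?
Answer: 48/19 ≈ 2.5263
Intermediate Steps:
H(Y, x) = 576 (H(Y, x) = (-5*6 + 6)**2 = (-30 + 6)**2 = (-24)**2 = 576)
H(F, -5)/228 = 576/228 = 576*(1/228) = 48/19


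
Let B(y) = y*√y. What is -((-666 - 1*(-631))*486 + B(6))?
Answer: 17010 - 6*√6 ≈ 16995.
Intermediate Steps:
B(y) = y^(3/2)
-((-666 - 1*(-631))*486 + B(6)) = -((-666 - 1*(-631))*486 + 6^(3/2)) = -((-666 + 631)*486 + 6*√6) = -(-35*486 + 6*√6) = -(-17010 + 6*√6) = 17010 - 6*√6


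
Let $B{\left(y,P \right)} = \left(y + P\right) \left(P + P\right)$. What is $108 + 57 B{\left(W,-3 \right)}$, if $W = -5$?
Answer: $2844$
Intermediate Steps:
$B{\left(y,P \right)} = 2 P \left(P + y\right)$ ($B{\left(y,P \right)} = \left(P + y\right) 2 P = 2 P \left(P + y\right)$)
$108 + 57 B{\left(W,-3 \right)} = 108 + 57 \cdot 2 \left(-3\right) \left(-3 - 5\right) = 108 + 57 \cdot 2 \left(-3\right) \left(-8\right) = 108 + 57 \cdot 48 = 108 + 2736 = 2844$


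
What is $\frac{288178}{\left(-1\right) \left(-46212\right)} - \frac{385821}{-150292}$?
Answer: $\frac{15285102007}{1736323476} \approx 8.8031$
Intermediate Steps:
$\frac{288178}{\left(-1\right) \left(-46212\right)} - \frac{385821}{-150292} = \frac{288178}{46212} - - \frac{385821}{150292} = 288178 \cdot \frac{1}{46212} + \frac{385821}{150292} = \frac{144089}{23106} + \frac{385821}{150292} = \frac{15285102007}{1736323476}$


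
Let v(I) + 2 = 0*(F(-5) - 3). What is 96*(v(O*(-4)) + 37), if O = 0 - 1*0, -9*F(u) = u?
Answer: 3360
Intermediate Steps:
F(u) = -u/9
O = 0 (O = 0 + 0 = 0)
v(I) = -2 (v(I) = -2 + 0*(-1/9*(-5) - 3) = -2 + 0*(5/9 - 3) = -2 + 0*(-22/9) = -2 + 0 = -2)
96*(v(O*(-4)) + 37) = 96*(-2 + 37) = 96*35 = 3360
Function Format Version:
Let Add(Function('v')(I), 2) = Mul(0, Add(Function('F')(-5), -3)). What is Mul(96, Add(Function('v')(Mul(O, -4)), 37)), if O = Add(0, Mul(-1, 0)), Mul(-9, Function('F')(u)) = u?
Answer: 3360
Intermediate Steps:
Function('F')(u) = Mul(Rational(-1, 9), u)
O = 0 (O = Add(0, 0) = 0)
Function('v')(I) = -2 (Function('v')(I) = Add(-2, Mul(0, Add(Mul(Rational(-1, 9), -5), -3))) = Add(-2, Mul(0, Add(Rational(5, 9), -3))) = Add(-2, Mul(0, Rational(-22, 9))) = Add(-2, 0) = -2)
Mul(96, Add(Function('v')(Mul(O, -4)), 37)) = Mul(96, Add(-2, 37)) = Mul(96, 35) = 3360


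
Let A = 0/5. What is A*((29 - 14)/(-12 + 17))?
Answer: 0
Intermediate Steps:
A = 0 (A = 0*(1/5) = 0)
A*((29 - 14)/(-12 + 17)) = 0*((29 - 14)/(-12 + 17)) = 0*(15/5) = 0*(15*(1/5)) = 0*3 = 0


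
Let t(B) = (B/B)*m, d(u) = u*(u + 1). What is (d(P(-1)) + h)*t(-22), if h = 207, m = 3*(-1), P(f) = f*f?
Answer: -627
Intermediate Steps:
P(f) = f**2
m = -3
d(u) = u*(1 + u)
t(B) = -3 (t(B) = (B/B)*(-3) = 1*(-3) = -3)
(d(P(-1)) + h)*t(-22) = ((-1)**2*(1 + (-1)**2) + 207)*(-3) = (1*(1 + 1) + 207)*(-3) = (1*2 + 207)*(-3) = (2 + 207)*(-3) = 209*(-3) = -627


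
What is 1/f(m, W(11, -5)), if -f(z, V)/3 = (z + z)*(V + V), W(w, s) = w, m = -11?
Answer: 1/1452 ≈ 0.00068871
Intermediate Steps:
f(z, V) = -12*V*z (f(z, V) = -3*(z + z)*(V + V) = -3*2*z*2*V = -12*V*z)
1/f(m, W(11, -5)) = 1/(-12*11*(-11)) = 1/1452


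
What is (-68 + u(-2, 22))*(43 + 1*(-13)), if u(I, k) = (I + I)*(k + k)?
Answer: -7320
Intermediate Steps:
u(I, k) = 4*I*k (u(I, k) = (2*I)*(2*k) = 4*I*k)
(-68 + u(-2, 22))*(43 + 1*(-13)) = (-68 + 4*(-2)*22)*(43 + 1*(-13)) = (-68 - 176)*(43 - 13) = -244*30 = -7320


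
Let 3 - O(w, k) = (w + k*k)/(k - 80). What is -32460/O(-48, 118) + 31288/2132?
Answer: 382545602/3667573 ≈ 104.30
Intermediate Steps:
O(w, k) = 3 - (w + k**2)/(-80 + k) (O(w, k) = 3 - (w + k*k)/(k - 80) = 3 - (w + k**2)/(-80 + k))
-32460/O(-48, 118) + 31288/2132 = -32460*(-80 + 118)/(-240 - 1*(-48) - 1*118**2 + 3*118) + 31288/2132 = -32460*38/(-240 + 48 - 1*13924 + 354) + 31288*(1/2132) = -32460*38/(-240 + 48 - 13924 + 354) + 7822/533 = -32460/((1/38)*(-13762)) + 7822/533 = -32460/(-6881/19) + 7822/533 = -32460*(-19/6881) + 7822/533 = 616740/6881 + 7822/533 = 382545602/3667573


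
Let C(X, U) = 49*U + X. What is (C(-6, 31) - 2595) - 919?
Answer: -2001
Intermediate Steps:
C(X, U) = X + 49*U
(C(-6, 31) - 2595) - 919 = ((-6 + 49*31) - 2595) - 919 = ((-6 + 1519) - 2595) - 919 = (1513 - 2595) - 919 = -1082 - 919 = -2001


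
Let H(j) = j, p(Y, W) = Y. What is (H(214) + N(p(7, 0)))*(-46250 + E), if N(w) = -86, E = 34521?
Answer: -1501312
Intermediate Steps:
(H(214) + N(p(7, 0)))*(-46250 + E) = (214 - 86)*(-46250 + 34521) = 128*(-11729) = -1501312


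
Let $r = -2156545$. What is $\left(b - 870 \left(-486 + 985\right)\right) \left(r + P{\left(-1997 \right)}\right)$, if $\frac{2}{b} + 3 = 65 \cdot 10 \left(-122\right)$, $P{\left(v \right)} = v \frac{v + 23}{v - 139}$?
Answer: $\frac{6613470962045619984}{7057967} \approx 9.3702 \cdot 10^{11}$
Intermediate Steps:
$P{\left(v \right)} = \frac{v \left(23 + v\right)}{-139 + v}$ ($P{\left(v \right)} = v \frac{23 + v}{-139 + v} = \frac{v \left(23 + v\right)}{-139 + v}$)
$b = - \frac{2}{79303}$ ($b = \frac{2}{-3 + 65 \cdot 10 \left(-122\right)} = \frac{2}{-3 + 650 \left(-122\right)} = \frac{2}{-3 - 79300} = \frac{2}{-79303} = 2 \left(- \frac{1}{79303}\right) = - \frac{2}{79303} \approx -2.522 \cdot 10^{-5}$)
$\left(b - 870 \left(-486 + 985\right)\right) \left(r + P{\left(-1997 \right)}\right) = \left(- \frac{2}{79303} - 870 \left(-486 + 985\right)\right) \left(-2156545 - \frac{1997 \left(23 - 1997\right)}{-139 - 1997}\right) = \left(- \frac{2}{79303} - 434130\right) \left(-2156545 - 1997 \frac{1}{-2136} \left(-1974\right)\right) = \left(- \frac{2}{79303} - 434130\right) \left(-2156545 - \left(- \frac{1997}{2136}\right) \left(-1974\right)\right) = - \frac{34427811392 \left(-2156545 - \frac{657013}{356}\right)}{79303} = \left(- \frac{34427811392}{79303}\right) \left(- \frac{768387033}{356}\right) = \frac{6613470962045619984}{7057967}$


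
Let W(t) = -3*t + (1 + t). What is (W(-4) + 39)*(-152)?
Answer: -7296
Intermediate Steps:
W(t) = 1 - 2*t
(W(-4) + 39)*(-152) = ((1 - 2*(-4)) + 39)*(-152) = ((1 + 8) + 39)*(-152) = (9 + 39)*(-152) = 48*(-152) = -7296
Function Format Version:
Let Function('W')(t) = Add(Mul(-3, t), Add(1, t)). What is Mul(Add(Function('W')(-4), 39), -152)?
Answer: -7296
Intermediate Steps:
Function('W')(t) = Add(1, Mul(-2, t))
Mul(Add(Function('W')(-4), 39), -152) = Mul(Add(Add(1, Mul(-2, -4)), 39), -152) = Mul(Add(Add(1, 8), 39), -152) = Mul(Add(9, 39), -152) = Mul(48, -152) = -7296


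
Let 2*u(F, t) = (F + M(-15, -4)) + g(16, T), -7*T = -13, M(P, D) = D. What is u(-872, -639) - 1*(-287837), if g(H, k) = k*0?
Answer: 287399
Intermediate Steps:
T = 13/7 (T = -1/7*(-13) = 13/7 ≈ 1.8571)
g(H, k) = 0
u(F, t) = -2 + F/2 (u(F, t) = ((F - 4) + 0)/2 = ((-4 + F) + 0)/2 = (-4 + F)/2 = -2 + F/2)
u(-872, -639) - 1*(-287837) = (-2 + (1/2)*(-872)) - 1*(-287837) = (-2 - 436) + 287837 = -438 + 287837 = 287399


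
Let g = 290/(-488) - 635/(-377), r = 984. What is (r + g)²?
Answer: 8211344091562089/8461792144 ≈ 9.7040e+5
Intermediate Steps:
g = 100275/91988 (g = 290*(-1/488) - 635*(-1/377) = -145/244 + 635/377 = 100275/91988 ≈ 1.0901)
(r + g)² = (984 + 100275/91988)² = (90616467/91988)² = 8211344091562089/8461792144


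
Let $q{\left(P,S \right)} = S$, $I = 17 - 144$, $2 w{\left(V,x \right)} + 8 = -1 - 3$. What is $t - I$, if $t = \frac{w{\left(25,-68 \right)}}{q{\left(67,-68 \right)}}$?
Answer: $\frac{4321}{34} \approx 127.09$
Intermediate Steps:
$w{\left(V,x \right)} = -6$ ($w{\left(V,x \right)} = -4 + \frac{-1 - 3}{2} = -4 + \frac{1}{2} \left(-4\right) = -4 - 2 = -6$)
$I = -127$ ($I = 17 - 144 = -127$)
$t = \frac{3}{34}$ ($t = - \frac{6}{-68} = \left(-6\right) \left(- \frac{1}{68}\right) = \frac{3}{34} \approx 0.088235$)
$t - I = \frac{3}{34} - -127 = \frac{3}{34} + 127 = \frac{4321}{34}$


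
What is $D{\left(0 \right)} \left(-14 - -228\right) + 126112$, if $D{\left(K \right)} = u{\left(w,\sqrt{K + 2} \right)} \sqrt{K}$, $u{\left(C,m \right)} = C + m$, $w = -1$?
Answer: $126112$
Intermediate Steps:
$D{\left(K \right)} = \sqrt{K} \left(-1 + \sqrt{2 + K}\right)$ ($D{\left(K \right)} = \left(-1 + \sqrt{K + 2}\right) \sqrt{K} = \left(-1 + \sqrt{2 + K}\right) \sqrt{K} = \sqrt{K} \left(-1 + \sqrt{2 + K}\right)$)
$D{\left(0 \right)} \left(-14 - -228\right) + 126112 = \sqrt{0} \left(-1 + \sqrt{2 + 0}\right) \left(-14 - -228\right) + 126112 = 0 \left(-1 + \sqrt{2}\right) \left(-14 + 228\right) + 126112 = 0 \cdot 214 + 126112 = 0 + 126112 = 126112$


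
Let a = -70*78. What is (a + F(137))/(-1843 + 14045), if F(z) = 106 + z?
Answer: -5217/12202 ≈ -0.42755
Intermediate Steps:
a = -5460
(a + F(137))/(-1843 + 14045) = (-5460 + (106 + 137))/(-1843 + 14045) = (-5460 + 243)/12202 = -5217*1/12202 = -5217/12202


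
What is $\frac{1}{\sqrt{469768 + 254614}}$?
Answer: $\frac{\sqrt{724382}}{724382} \approx 0.0011749$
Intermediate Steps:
$\frac{1}{\sqrt{469768 + 254614}} = \frac{1}{\sqrt{724382}} = \frac{\sqrt{724382}}{724382}$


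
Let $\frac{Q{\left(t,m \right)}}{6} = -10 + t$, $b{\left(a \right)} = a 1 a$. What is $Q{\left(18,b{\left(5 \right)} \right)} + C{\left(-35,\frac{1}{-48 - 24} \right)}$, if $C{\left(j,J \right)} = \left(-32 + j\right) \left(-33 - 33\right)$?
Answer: $4470$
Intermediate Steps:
$b{\left(a \right)} = a^{2}$ ($b{\left(a \right)} = a a = a^{2}$)
$Q{\left(t,m \right)} = -60 + 6 t$ ($Q{\left(t,m \right)} = 6 \left(-10 + t\right) = -60 + 6 t$)
$C{\left(j,J \right)} = 2112 - 66 j$ ($C{\left(j,J \right)} = \left(-32 + j\right) \left(-66\right) = 2112 - 66 j$)
$Q{\left(18,b{\left(5 \right)} \right)} + C{\left(-35,\frac{1}{-48 - 24} \right)} = \left(-60 + 6 \cdot 18\right) + \left(2112 - -2310\right) = \left(-60 + 108\right) + \left(2112 + 2310\right) = 48 + 4422 = 4470$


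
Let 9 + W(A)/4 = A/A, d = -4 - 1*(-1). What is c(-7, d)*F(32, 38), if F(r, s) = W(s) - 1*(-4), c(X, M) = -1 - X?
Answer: -168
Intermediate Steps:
d = -3 (d = -4 + 1 = -3)
W(A) = -32 (W(A) = -36 + 4*(A/A) = -36 + 4*1 = -36 + 4 = -32)
F(r, s) = -28 (F(r, s) = -32 - 1*(-4) = -32 + 4 = -28)
c(-7, d)*F(32, 38) = (-1 - 1*(-7))*(-28) = (-1 + 7)*(-28) = 6*(-28) = -168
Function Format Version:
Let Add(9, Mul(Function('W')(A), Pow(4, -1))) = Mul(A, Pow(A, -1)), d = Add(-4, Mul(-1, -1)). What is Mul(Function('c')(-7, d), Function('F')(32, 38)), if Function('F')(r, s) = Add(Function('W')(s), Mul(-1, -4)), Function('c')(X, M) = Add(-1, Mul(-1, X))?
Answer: -168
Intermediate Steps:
d = -3 (d = Add(-4, 1) = -3)
Function('W')(A) = -32 (Function('W')(A) = Add(-36, Mul(4, Mul(A, Pow(A, -1)))) = Add(-36, Mul(4, 1)) = Add(-36, 4) = -32)
Function('F')(r, s) = -28 (Function('F')(r, s) = Add(-32, Mul(-1, -4)) = Add(-32, 4) = -28)
Mul(Function('c')(-7, d), Function('F')(32, 38)) = Mul(Add(-1, Mul(-1, -7)), -28) = Mul(Add(-1, 7), -28) = Mul(6, -28) = -168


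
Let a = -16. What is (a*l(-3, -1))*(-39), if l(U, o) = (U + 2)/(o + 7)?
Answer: -104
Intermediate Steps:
l(U, o) = (2 + U)/(7 + o)
(a*l(-3, -1))*(-39) = -16*(2 - 3)/(7 - 1)*(-39) = -16*(-1)/6*(-39) = -8*(-1)/3*(-39) = -16*(-1/6)*(-39) = (8/3)*(-39) = -104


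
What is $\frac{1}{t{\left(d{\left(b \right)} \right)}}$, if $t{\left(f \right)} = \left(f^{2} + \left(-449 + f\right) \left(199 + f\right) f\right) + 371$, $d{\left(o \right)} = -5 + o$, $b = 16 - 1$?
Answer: $- \frac{1}{917039} \approx -1.0905 \cdot 10^{-6}$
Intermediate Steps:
$b = 15$
$t{\left(f \right)} = 371 + f^{2} + f \left(-449 + f\right) \left(199 + f\right)$ ($t{\left(f \right)} = \left(f^{2} + f \left(-449 + f\right) \left(199 + f\right)\right) + 371 = 371 + f^{2} + f \left(-449 + f\right) \left(199 + f\right)$)
$\frac{1}{t{\left(d{\left(b \right)} \right)}} = \frac{1}{371 + \left(-5 + 15\right)^{3} - 89351 \left(-5 + 15\right) - 249 \left(-5 + 15\right)^{2}} = \frac{1}{371 + 10^{3} - 893510 - 249 \cdot 10^{2}} = \frac{1}{371 + 1000 - 893510 - 24900} = \frac{1}{-917039} = - \frac{1}{917039}$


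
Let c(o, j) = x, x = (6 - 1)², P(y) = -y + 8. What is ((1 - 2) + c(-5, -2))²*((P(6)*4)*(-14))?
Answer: -64512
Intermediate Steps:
P(y) = 8 - y
x = 25 (x = 5² = 25)
c(o, j) = 25
((1 - 2) + c(-5, -2))²*((P(6)*4)*(-14)) = ((1 - 2) + 25)²*(((8 - 1*6)*4)*(-14)) = (-1 + 25)²*(((8 - 6)*4)*(-14)) = 24²*((2*4)*(-14)) = 576*(8*(-14)) = 576*(-112) = -64512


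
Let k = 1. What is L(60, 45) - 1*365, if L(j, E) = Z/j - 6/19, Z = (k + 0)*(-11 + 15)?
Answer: -104096/285 ≈ -365.25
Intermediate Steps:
Z = 4 (Z = (1 + 0)*(-11 + 15) = 1*4 = 4)
L(j, E) = -6/19 + 4/j (L(j, E) = 4/j - 6/19 = -6/19 + 4/j)
L(60, 45) - 1*365 = (-6/19 + 4/60) - 1*365 = (-6/19 + 4*(1/60)) - 365 = (-6/19 + 1/15) - 365 = -71/285 - 365 = -104096/285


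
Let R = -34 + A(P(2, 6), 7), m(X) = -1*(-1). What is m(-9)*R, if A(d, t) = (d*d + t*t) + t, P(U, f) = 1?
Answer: 23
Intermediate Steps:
m(X) = 1
A(d, t) = t + d**2 + t**2 (A(d, t) = (d**2 + t**2) + t = t + d**2 + t**2)
R = 23 (R = -34 + (7 + 1**2 + 7**2) = -34 + (7 + 1 + 49) = -34 + 57 = 23)
m(-9)*R = 1*23 = 23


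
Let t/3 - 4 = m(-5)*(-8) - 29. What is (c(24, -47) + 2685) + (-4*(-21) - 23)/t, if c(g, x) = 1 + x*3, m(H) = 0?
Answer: 190814/75 ≈ 2544.2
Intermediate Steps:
c(g, x) = 1 + 3*x
t = -75 (t = 12 + 3*(0*(-8) - 29) = 12 + 3*(0 - 29) = 12 + 3*(-29) = 12 - 87 = -75)
(c(24, -47) + 2685) + (-4*(-21) - 23)/t = ((1 + 3*(-47)) + 2685) + (-4*(-21) - 23)/(-75) = ((1 - 141) + 2685) + (84 - 23)*(-1/75) = (-140 + 2685) + 61*(-1/75) = 2545 - 61/75 = 190814/75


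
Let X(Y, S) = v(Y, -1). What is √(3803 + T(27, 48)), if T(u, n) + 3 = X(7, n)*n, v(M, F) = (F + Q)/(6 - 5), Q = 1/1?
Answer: 10*√38 ≈ 61.644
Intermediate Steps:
Q = 1 (Q = 1*1 = 1)
v(M, F) = 1 + F (v(M, F) = (F + 1)/(6 - 5) = (1 + F)/1 = (1 + F)*1 = 1 + F)
X(Y, S) = 0 (X(Y, S) = 1 - 1 = 0)
T(u, n) = -3 (T(u, n) = -3 + 0*n = -3 + 0 = -3)
√(3803 + T(27, 48)) = √(3803 - 3) = √3800 = 10*√38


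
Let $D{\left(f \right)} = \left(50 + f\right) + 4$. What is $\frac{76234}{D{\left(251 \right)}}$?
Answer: $\frac{76234}{305} \approx 249.95$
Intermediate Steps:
$D{\left(f \right)} = 54 + f$
$\frac{76234}{D{\left(251 \right)}} = \frac{76234}{54 + 251} = \frac{76234}{305}$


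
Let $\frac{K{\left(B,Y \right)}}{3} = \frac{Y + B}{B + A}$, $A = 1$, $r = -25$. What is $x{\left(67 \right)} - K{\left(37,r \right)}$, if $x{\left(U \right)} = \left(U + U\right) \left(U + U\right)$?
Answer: $\frac{341146}{19} \approx 17955.0$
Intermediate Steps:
$x{\left(U \right)} = 4 U^{2}$ ($x{\left(U \right)} = 2 U 2 U = 4 U^{2}$)
$K{\left(B,Y \right)} = \frac{3 \left(B + Y\right)}{1 + B}$ ($K{\left(B,Y \right)} = 3 \frac{Y + B}{B + 1} = 3 \frac{B + Y}{1 + B} = \frac{3 \left(B + Y\right)}{1 + B}$)
$x{\left(67 \right)} - K{\left(37,r \right)} = 4 \cdot 67^{2} - \frac{3 \left(37 - 25\right)}{1 + 37} = 4 \cdot 4489 - 3 \cdot \frac{1}{38} \cdot 12 = 17956 - 3 \cdot \frac{1}{38} \cdot 12 = 17956 - \frac{18}{19} = \frac{341146}{19}$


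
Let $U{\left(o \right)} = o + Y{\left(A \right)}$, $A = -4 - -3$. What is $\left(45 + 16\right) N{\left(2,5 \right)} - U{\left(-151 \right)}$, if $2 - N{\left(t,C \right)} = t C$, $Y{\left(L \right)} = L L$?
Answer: $-338$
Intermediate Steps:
$A = -1$ ($A = -4 + 3 = -1$)
$Y{\left(L \right)} = L^{2}$
$U{\left(o \right)} = 1 + o$ ($U{\left(o \right)} = o + \left(-1\right)^{2} = o + 1 = 1 + o$)
$N{\left(t,C \right)} = 2 - C t$ ($N{\left(t,C \right)} = 2 - t C = 2 - C t$)
$\left(45 + 16\right) N{\left(2,5 \right)} - U{\left(-151 \right)} = \left(45 + 16\right) \left(2 - 5 \cdot 2\right) - \left(1 - 151\right) = 61 \left(2 - 10\right) - -150 = 61 \left(-8\right) + 150 = -488 + 150 = -338$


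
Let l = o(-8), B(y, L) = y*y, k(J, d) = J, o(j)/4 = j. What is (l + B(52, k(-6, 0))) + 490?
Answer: 3162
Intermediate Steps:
o(j) = 4*j
B(y, L) = y**2
l = -32 (l = 4*(-8) = -32)
(l + B(52, k(-6, 0))) + 490 = (-32 + 52**2) + 490 = (-32 + 2704) + 490 = 2672 + 490 = 3162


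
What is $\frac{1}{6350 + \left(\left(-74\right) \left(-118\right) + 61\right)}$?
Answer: $\frac{1}{15143} \approx 6.6037 \cdot 10^{-5}$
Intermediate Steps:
$\frac{1}{6350 + \left(\left(-74\right) \left(-118\right) + 61\right)} = \frac{1}{6350 + \left(8732 + 61\right)} = \frac{1}{6350 + 8793} = \frac{1}{15143}$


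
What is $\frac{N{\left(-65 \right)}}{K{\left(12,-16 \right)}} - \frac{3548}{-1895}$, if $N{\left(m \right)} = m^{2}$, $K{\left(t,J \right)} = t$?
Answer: $\frac{8048951}{22740} \approx 353.96$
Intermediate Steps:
$\frac{N{\left(-65 \right)}}{K{\left(12,-16 \right)}} - \frac{3548}{-1895} = \frac{\left(-65\right)^{2}}{12} - \frac{3548}{-1895} = 4225 \cdot \frac{1}{12} - - \frac{3548}{1895} = \frac{4225}{12} + \frac{3548}{1895} = \frac{8048951}{22740}$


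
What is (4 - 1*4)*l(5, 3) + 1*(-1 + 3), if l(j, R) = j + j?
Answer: 2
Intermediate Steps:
l(j, R) = 2*j
(4 - 1*4)*l(5, 3) + 1*(-1 + 3) = (4 - 1*4)*(2*5) + 1*(-1 + 3) = (4 - 4)*10 + 1*2 = 0*10 + 2 = 0 + 2 = 2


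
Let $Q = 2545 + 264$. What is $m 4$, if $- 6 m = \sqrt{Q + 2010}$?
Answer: $- \frac{2 \sqrt{4819}}{3} \approx -46.279$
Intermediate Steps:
$Q = 2809$
$m = - \frac{\sqrt{4819}}{6}$ ($m = - \frac{\sqrt{2809 + 2010}}{6} = - \frac{\sqrt{4819}}{6} \approx -11.57$)
$m 4 = - \frac{\sqrt{4819}}{6} \cdot 4 = - \frac{2 \sqrt{4819}}{3}$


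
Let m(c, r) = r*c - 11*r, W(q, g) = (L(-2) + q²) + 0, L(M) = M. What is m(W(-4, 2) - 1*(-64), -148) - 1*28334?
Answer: -38250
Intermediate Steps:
W(q, g) = -2 + q² (W(q, g) = (-2 + q²) + 0 = -2 + q²)
m(c, r) = -11*r + c*r (m(c, r) = c*r - 11*r = -11*r + c*r)
m(W(-4, 2) - 1*(-64), -148) - 1*28334 = -148*(-11 + ((-2 + (-4)²) - 1*(-64))) - 1*28334 = -148*(-11 + ((-2 + 16) + 64)) - 28334 = -148*(-11 + (14 + 64)) - 28334 = -148*(-11 + 78) - 28334 = -148*67 - 28334 = -9916 - 28334 = -38250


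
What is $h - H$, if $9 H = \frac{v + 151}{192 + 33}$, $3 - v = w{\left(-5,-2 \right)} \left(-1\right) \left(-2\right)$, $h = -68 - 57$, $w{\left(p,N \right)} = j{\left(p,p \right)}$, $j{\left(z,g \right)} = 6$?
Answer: $- \frac{253267}{2025} \approx -125.07$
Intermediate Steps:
$w{\left(p,N \right)} = 6$
$h = -125$
$v = -9$ ($v = 3 - 6 \left(-1\right) \left(-2\right) = 3 - \left(-6\right) \left(-2\right) = 3 - 12 = -9$)
$H = \frac{142}{2025}$ ($H = \frac{\left(-9 + 151\right) \frac{1}{192 + 33}}{9} = \frac{142 \cdot \frac{1}{225}}{9} = \frac{1}{9} \cdot \frac{142}{225} = \frac{142}{2025} \approx 0.070123$)
$h - H = -125 - \frac{142}{2025} = - \frac{253267}{2025}$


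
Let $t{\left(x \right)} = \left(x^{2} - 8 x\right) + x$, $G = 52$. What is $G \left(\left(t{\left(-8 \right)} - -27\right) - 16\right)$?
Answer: $6812$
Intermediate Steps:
$t{\left(x \right)} = x^{2} - 7 x$
$G \left(\left(t{\left(-8 \right)} - -27\right) - 16\right) = 52 \left(\left(- 8 \left(-7 - 8\right) - -27\right) - 16\right) = 52 \left(\left(\left(-8\right) \left(-15\right) + 27\right) - 16\right) = 52 \left(\left(120 + 27\right) - 16\right) = 52 \left(147 - 16\right) = 52 \cdot 131 = 6812$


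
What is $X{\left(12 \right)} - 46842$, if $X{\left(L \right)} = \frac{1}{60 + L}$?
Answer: $- \frac{3372623}{72} \approx -46842.0$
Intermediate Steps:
$X{\left(12 \right)} - 46842 = \frac{1}{60 + 12} - 46842 = \frac{1}{72} - 46842 = - \frac{3372623}{72}$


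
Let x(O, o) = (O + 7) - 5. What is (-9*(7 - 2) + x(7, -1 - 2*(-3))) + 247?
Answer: 211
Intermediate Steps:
x(O, o) = 2 + O (x(O, o) = (7 + O) - 5 = 2 + O)
(-9*(7 - 2) + x(7, -1 - 2*(-3))) + 247 = (-9*(7 - 2) + (2 + 7)) + 247 = (-9*5 + 9) + 247 = (-45 + 9) + 247 = -36 + 247 = 211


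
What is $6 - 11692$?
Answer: $-11686$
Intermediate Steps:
$6 - 11692 = -11686$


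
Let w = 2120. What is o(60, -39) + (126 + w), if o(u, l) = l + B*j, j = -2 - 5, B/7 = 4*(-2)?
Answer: 2599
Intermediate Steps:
B = -56 (B = 7*(4*(-2)) = 7*(-8) = -56)
j = -7
o(u, l) = 392 + l (o(u, l) = l - 56*(-7) = l + 392 = 392 + l)
o(60, -39) + (126 + w) = (392 - 39) + (126 + 2120) = 353 + 2246 = 2599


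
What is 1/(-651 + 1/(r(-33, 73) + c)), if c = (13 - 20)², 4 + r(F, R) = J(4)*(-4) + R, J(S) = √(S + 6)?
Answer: -8960246/5833043329 - 4*√10/5833043329 ≈ -0.0015361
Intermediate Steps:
J(S) = √(6 + S)
r(F, R) = -4 + R - 4*√10 (r(F, R) = -4 + (√(6 + 4)*(-4) + R) = -4 + (√10*(-4) + R) = -4 + (-4*√10 + R) = -4 + (R - 4*√10) = -4 + R - 4*√10)
c = 49 (c = (-7)² = 49)
1/(-651 + 1/(r(-33, 73) + c)) = 1/(-651 + 1/((-4 + 73 - 4*√10) + 49)) = 1/(-651 + 1/((69 - 4*√10) + 49)) = 1/(-651 + 1/(118 - 4*√10))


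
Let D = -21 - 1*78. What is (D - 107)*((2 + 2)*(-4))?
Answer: 3296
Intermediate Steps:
D = -99 (D = -21 - 78 = -99)
(D - 107)*((2 + 2)*(-4)) = (-99 - 107)*((2 + 2)*(-4)) = -824*(-4) = -206*(-16) = 3296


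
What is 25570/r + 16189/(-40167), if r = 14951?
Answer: 785028451/600536817 ≈ 1.3072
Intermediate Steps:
25570/r + 16189/(-40167) = 25570/14951 + 16189/(-40167) = 25570*(1/14951) + 16189*(-1/40167) = 25570/14951 - 16189/40167 = 785028451/600536817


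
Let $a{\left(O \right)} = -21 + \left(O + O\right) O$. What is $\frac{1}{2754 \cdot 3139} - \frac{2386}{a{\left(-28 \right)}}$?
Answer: $- \frac{1213323857}{786677346} \approx -1.5423$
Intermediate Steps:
$a{\left(O \right)} = -21 + 2 O^{2}$ ($a{\left(O \right)} = -21 + 2 O O = -21 + 2 O^{2}$)
$\frac{1}{2754 \cdot 3139} - \frac{2386}{a{\left(-28 \right)}} = \frac{1}{2754 \cdot 3139} - \frac{2386}{-21 + 2 \left(-28\right)^{2}} = \frac{1}{2754} \cdot \frac{1}{3139} - \frac{2386}{-21 + 2 \cdot 784} = \frac{1}{8644806} - \frac{2386}{-21 + 1568} = \frac{1}{8644806} - \frac{2386}{1547} = - \frac{1213323857}{786677346}$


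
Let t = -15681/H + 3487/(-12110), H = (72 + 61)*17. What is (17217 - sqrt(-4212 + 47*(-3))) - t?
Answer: 67373066441/3911530 - I*sqrt(4353) ≈ 17224.0 - 65.977*I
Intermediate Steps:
H = 2261 (H = 133*17 = 2261)
t = -28254431/3911530 (t = -15681/2261 + 3487/(-12110) = -15681*1/2261 + 3487*(-1/12110) = -15681/2261 - 3487/12110 = -28254431/3911530 ≈ -7.2234)
(17217 - sqrt(-4212 + 47*(-3))) - t = (17217 - sqrt(-4212 + 47*(-3))) - 1*(-28254431/3911530) = (17217 - sqrt(-4212 - 141)) + 28254431/3911530 = (17217 - sqrt(-4353)) + 28254431/3911530 = (17217 - I*sqrt(4353)) + 28254431/3911530 = 67373066441/3911530 - I*sqrt(4353)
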